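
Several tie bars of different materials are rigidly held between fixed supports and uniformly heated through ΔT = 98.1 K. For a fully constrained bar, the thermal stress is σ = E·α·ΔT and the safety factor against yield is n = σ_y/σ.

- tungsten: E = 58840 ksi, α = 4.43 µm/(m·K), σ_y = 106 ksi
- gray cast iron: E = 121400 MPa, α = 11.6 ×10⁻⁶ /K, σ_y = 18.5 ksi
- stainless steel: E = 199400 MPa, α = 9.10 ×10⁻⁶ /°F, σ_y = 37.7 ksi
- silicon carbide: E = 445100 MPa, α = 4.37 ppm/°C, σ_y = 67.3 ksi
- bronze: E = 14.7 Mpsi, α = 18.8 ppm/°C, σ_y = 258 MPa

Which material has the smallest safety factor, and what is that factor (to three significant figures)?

stainless steel, n = 0.811

Converting E to GPa, α to ×10⁻⁶/K, σ_y to MPa, then σ and n for each:
  tungsten: E = 405.7, α = 4.43, σ_y = 730.8 → σ = 176 MPa, n = 4.15
  gray cast iron: E = 121.4, α = 11.6, σ_y = 127.6 → σ = 138 MPa, n = 0.923
  stainless steel: E = 199.4, α = 16.4, σ_y = 259.9 → σ = 320 MPa, n = 0.811
  silicon carbide: E = 445.1, α = 4.37, σ_y = 464.0 → σ = 191 MPa, n = 2.43
  bronze: E = 101.4, α = 18.8, σ_y = 258.0 → σ = 187 MPa, n = 1.38
The minimum is stainless steel at n = 0.811.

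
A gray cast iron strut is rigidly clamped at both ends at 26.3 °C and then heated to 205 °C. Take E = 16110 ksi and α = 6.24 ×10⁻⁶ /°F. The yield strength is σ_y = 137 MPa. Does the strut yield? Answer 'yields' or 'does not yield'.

E = 16110 ksi = 111.1 GPa.
α = 6.24×10⁻⁶/°F × 9/5 = 11.2×10⁻⁶/K.
ΔT = 178.7 K. Constrained thermal stress σ = E·α·ΔT = 111.1×10³ MPa × 11.2×10⁻⁶ × 178.7 = 223 MPa (compressive).
Compare to σ_y = 137 MPa: σ ≥ σ_y, so it yields.

yields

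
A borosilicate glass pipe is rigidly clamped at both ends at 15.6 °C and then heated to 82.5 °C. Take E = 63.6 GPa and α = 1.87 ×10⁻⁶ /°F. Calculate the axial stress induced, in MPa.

α = 1.87×10⁻⁶/°F × 9/5 = 3.37×10⁻⁶/K.
ΔT = 66.90 K. Constrained thermal stress σ = E·α·ΔT = 63.60×10³ MPa × 3.37×10⁻⁶ × 66.90 = 14.3 MPa (compressive).

14.3 MPa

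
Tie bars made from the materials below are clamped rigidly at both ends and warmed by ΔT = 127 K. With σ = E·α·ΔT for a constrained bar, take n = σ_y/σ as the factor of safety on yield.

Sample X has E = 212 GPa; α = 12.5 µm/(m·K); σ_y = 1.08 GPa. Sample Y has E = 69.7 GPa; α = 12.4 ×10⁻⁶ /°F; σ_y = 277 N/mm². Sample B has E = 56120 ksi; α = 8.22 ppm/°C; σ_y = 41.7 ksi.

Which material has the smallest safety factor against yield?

With everything in SI (GPa, ×10⁻⁶/K, MPa):
  sample X: E = 212.0, α = 12.5, σ_y = 1080 → σ = 337 MPa, n = 3.21
  sample Y: E = 69.70, α = 22.3, σ_y = 277.0 → σ = 198 MPa, n = 1.40
  sample B: E = 386.9, α = 8.22, σ_y = 287.5 → σ = 404 MPa, n = 0.712
The minimum is sample B at n = 0.712.

sample B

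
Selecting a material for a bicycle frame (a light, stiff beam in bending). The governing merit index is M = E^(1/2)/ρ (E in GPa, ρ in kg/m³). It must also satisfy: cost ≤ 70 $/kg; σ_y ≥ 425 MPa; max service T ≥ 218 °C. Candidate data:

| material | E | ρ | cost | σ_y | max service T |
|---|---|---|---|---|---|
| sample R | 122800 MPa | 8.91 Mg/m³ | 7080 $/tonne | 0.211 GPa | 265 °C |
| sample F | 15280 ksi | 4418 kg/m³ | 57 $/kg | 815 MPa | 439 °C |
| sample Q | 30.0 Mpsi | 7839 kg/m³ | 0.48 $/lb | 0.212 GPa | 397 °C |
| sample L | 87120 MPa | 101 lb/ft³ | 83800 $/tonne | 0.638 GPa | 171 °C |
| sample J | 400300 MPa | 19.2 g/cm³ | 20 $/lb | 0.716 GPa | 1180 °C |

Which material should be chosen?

sample F

Screen on constraints: cost ≤ 70 $/kg; σ_y ≥ 425 MPa; max service T ≥ 218 °C. Survivors: sample F, sample J.
Putting every candidate on a common basis:
  sample F: E = 105.4 GPa, ρ = 4418 kg/m³
  sample J: E = 400.3 GPa, ρ = 19200 kg/m³
  sample F: M = 2.32×10⁻³
  sample J: M = 1.04×10⁻³
Highest index: sample F.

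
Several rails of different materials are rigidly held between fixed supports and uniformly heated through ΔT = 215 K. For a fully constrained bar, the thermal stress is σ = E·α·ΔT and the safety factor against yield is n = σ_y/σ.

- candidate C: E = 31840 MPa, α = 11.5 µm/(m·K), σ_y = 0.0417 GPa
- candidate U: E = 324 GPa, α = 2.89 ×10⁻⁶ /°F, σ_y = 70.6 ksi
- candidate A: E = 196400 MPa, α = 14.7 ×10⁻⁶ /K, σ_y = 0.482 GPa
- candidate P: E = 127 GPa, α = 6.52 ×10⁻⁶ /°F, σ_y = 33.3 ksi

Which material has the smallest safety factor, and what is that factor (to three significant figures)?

In consistent units (E in GPa, α in ×10⁻⁶/K, σ_y in MPa):
  candidate C: E = 31.84, α = 11.5, σ_y = 41.70 → σ = 78.7 MPa, n = 0.530
  candidate U: E = 324.0, α = 5.20, σ_y = 486.8 → σ = 362 MPa, n = 1.34
  candidate A: E = 196.4, α = 14.7, σ_y = 482.0 → σ = 621 MPa, n = 0.777
  candidate P: E = 127.0, α = 11.7, σ_y = 229.6 → σ = 320 MPa, n = 0.716
Smallest n: candidate C with n = 0.530.

candidate C, n = 0.530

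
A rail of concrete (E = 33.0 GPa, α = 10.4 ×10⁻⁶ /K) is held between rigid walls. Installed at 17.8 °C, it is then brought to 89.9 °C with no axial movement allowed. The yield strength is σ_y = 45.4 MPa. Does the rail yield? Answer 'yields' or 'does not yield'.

does not yield

ΔT = 72.10 K. Constrained thermal stress σ = E·α·ΔT = 33.00×10³ MPa × 10.4×10⁻⁶ × 72.10 = 24.7 MPa (compressive).
Compare to σ_y = 45.4 MPa: σ < σ_y, so it does not yield.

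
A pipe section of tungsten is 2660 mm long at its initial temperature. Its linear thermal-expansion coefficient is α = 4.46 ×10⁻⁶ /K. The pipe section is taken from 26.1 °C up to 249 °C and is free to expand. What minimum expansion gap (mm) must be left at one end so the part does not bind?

2.64 mm

ΔT = 249 − 26.1 = 222.9 K.
ΔL = α·L₀·ΔT = 4.46×10⁻⁶ × 2660 mm × 222.9 K = 2.64 mm.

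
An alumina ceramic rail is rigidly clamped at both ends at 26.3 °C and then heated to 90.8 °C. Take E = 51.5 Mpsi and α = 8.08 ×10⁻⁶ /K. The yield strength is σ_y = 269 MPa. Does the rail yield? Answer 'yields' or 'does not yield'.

E = 51.5 Mpsi = 355.1 GPa.
ΔT = 64.50 K. Constrained thermal stress σ = E·α·ΔT = 355.1×10³ MPa × 8.08×10⁻⁶ × 64.50 = 185 MPa (compressive).
Compare to σ_y = 269 MPa: σ < σ_y, so it does not yield.

does not yield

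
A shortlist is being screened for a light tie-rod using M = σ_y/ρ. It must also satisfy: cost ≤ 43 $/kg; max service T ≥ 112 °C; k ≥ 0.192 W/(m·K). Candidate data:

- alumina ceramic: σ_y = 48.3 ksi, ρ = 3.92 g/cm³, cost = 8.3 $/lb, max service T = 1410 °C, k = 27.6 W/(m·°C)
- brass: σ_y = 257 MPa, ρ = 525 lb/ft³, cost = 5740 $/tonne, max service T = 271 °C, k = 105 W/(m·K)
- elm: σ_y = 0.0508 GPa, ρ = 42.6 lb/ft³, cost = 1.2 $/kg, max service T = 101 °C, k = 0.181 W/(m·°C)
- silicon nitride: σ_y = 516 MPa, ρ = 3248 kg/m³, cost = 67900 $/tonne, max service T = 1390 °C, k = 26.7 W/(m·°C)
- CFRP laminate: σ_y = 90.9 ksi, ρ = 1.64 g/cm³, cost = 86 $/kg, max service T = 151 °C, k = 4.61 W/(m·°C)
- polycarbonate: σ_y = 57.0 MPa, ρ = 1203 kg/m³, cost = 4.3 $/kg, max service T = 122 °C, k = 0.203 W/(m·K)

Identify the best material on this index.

alumina ceramic

Screen on constraints: cost ≤ 43 $/kg; max service T ≥ 112 °C; k ≥ 0.192 W/(m·K). Survivors: alumina ceramic, brass, polycarbonate.
In SI units:
  alumina ceramic: σ_y = 333.0 MPa, ρ = 3920 kg/m³
  brass: σ_y = 257.0 MPa, ρ = 8410 kg/m³
  polycarbonate: σ_y = 57.00 MPa, ρ = 1203 kg/m³
  alumina ceramic: M = 85.0 kN·m/kg
  polycarbonate: M = 47.4 kN·m/kg
  brass: M = 30.6 kN·m/kg
Highest index: alumina ceramic.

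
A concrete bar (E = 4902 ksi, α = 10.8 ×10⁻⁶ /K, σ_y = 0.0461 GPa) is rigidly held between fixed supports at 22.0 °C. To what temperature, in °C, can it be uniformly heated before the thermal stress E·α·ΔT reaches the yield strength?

148 °C

E = 4902 ksi = 33.80 GPa.
σ_y = 0.0461 GPa = 46.10 MPa.
E·α·ΔT = 46.10 MPa ⇒ ΔT = 46.10 / (33.80×10³ × 10.8×10⁻⁶) = 126.3 K.
T = 22.0 + 126.3 = 148.3 °C.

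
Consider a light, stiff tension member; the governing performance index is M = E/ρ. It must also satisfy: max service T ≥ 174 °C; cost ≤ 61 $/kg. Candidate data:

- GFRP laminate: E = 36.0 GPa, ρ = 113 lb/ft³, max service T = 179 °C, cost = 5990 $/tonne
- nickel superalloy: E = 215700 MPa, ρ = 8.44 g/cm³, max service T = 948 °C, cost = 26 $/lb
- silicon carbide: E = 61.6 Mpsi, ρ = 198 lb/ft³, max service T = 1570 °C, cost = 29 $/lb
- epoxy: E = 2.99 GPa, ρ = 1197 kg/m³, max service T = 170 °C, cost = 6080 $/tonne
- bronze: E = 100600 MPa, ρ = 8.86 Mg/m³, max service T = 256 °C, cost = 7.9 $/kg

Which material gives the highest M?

Screen on constraints: max service T ≥ 174 °C; cost ≤ 61 $/kg. Survivors: GFRP laminate, nickel superalloy, bronze.
Convert each candidate to consistent units, then evaluate M:
  GFRP laminate: E = 36.00 GPa, ρ = 1810 kg/m³
  nickel superalloy: E = 215.7 GPa, ρ = 8440 kg/m³
  bronze: E = 100.6 GPa, ρ = 8860 kg/m³
  nickel superalloy: M = 25.6 MN·m/kg
  GFRP laminate: M = 19.9 MN·m/kg
  bronze: M = 11.4 MN·m/kg
The maximum is for nickel superalloy.

nickel superalloy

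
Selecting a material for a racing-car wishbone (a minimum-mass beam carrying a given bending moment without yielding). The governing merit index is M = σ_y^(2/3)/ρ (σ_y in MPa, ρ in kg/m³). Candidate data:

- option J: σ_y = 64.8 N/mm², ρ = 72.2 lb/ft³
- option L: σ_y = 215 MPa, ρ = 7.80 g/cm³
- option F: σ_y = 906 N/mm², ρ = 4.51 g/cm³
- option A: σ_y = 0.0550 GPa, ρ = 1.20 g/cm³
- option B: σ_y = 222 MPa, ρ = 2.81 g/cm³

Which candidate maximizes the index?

option F

Convert each candidate to consistent units, then evaluate M:
  option J: σ_y = 64.80 MPa, ρ = 1157 kg/m³
  option L: σ_y = 215.0 MPa, ρ = 7800 kg/m³
  option F: σ_y = 906.0 MPa, ρ = 4510 kg/m³
  option A: σ_y = 55.00 MPa, ρ = 1200 kg/m³
  option B: σ_y = 222.0 MPa, ρ = 2810 kg/m³
  option F: M = 20.8×10⁻³
  option J: M = 13.9×10⁻³
  option B: M = 13.0×10⁻³
  option A: M = 12.1×10⁻³
  option L: M = 4.60×10⁻³
Highest index: option F.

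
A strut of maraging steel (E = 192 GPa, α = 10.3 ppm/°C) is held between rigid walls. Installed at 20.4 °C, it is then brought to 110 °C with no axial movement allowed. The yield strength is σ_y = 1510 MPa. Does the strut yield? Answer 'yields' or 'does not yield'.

does not yield

ΔT = 89.60 K. Constrained thermal stress σ = E·α·ΔT = 192.0×10³ MPa × 10.3×10⁻⁶ × 89.60 = 177 MPa (compressive).
Compare to σ_y = 1510 MPa: σ < σ_y, so it does not yield.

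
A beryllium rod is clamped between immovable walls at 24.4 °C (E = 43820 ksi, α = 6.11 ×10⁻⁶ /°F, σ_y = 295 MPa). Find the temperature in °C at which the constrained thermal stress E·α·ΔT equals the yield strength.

113 °C

E = 43820 ksi = 302.1 GPa.
α = 6.11×10⁻⁶/°F × 9/5 = 11.0×10⁻⁶/K.
E·α·ΔT = 295.0 MPa ⇒ ΔT = 295.0 / (302.1×10³ × 11.0×10⁻⁶) = 88.78 K.
T = 24.4 + 88.78 = 113.2 °C.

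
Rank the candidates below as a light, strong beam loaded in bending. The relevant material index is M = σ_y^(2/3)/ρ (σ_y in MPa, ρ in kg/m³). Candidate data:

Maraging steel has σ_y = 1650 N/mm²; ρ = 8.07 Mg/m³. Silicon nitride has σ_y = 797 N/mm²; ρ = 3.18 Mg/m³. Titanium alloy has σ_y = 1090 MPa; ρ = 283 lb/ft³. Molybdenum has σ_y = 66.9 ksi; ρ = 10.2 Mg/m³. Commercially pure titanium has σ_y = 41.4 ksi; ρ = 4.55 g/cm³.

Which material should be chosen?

Putting every candidate on a common basis:
  maraging steel: σ_y = 1650 MPa, ρ = 8070 kg/m³
  silicon nitride: σ_y = 797.0 MPa, ρ = 3180 kg/m³
  titanium alloy: σ_y = 1090 MPa, ρ = 4533 kg/m³
  molybdenum: σ_y = 461.3 MPa, ρ = 10200 kg/m³
  commercially pure titanium: σ_y = 285.4 MPa, ρ = 4550 kg/m³
  silicon nitride: M = 27.0×10⁻³
  titanium alloy: M = 23.4×10⁻³
  maraging steel: M = 17.3×10⁻³
  commercially pure titanium: M = 9.53×10⁻³
  molybdenum: M = 5.85×10⁻³
Highest index: silicon nitride.

silicon nitride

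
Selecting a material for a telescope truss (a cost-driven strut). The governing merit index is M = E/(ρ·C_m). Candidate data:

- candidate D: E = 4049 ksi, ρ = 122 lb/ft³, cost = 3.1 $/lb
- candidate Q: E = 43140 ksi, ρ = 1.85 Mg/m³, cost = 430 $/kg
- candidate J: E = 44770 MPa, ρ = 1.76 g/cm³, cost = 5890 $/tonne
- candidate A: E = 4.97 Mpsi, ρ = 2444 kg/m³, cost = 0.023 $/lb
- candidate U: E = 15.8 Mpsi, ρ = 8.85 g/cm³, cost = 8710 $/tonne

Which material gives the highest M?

candidate A

Putting every candidate on a common basis:
  candidate D: E = 27.92 GPa, ρ = 1954 kg/m³, cost = 6.834 $/kg
  candidate Q: E = 297.4 GPa, ρ = 1850 kg/m³, cost = 430.0 $/kg
  candidate J: E = 44.77 GPa, ρ = 1760 kg/m³, cost = 5.890 $/kg
  candidate A: E = 34.27 GPa, ρ = 2444 kg/m³, cost = 0.05071 $/kg
  candidate U: E = 108.9 GPa, ρ = 8850 kg/m³, cost = 8.710 $/kg
  candidate A: M = 277 MN·m per $
  candidate J: M = 4.32 MN·m per $
  candidate D: M = 2.09 MN·m per $
  candidate U: M = 1.41 MN·m per $
  candidate Q: M = 0.374 MN·m per $
Candidate A has the largest M.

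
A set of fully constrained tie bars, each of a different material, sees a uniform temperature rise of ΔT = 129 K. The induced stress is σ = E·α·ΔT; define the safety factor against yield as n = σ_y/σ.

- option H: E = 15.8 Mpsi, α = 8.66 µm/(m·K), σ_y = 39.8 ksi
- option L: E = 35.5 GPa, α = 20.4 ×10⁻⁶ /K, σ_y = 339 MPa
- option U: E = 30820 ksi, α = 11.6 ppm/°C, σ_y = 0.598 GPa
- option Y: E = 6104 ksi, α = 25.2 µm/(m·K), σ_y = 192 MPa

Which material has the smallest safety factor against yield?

In consistent units (E in GPa, α in ×10⁻⁶/K, σ_y in MPa):
  option H: E = 108.9, α = 8.66, σ_y = 274.4 → σ = 122 MPa, n = 2.25
  option L: E = 35.50, α = 20.4, σ_y = 339.0 → σ = 93.4 MPa, n = 3.63
  option U: E = 212.5, α = 11.6, σ_y = 598.0 → σ = 318 MPa, n = 1.88
  option Y: E = 42.09, α = 25.2, σ_y = 192.0 → σ = 137 MPa, n = 1.40
Option Y has the lowest safety factor, n = 1.40.

option Y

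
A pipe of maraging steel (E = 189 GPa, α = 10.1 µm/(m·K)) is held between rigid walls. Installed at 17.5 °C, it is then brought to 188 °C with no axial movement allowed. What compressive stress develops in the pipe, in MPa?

325 MPa

ΔT = 170.5 K. Constrained thermal stress σ = E·α·ΔT = 189.0×10³ MPa × 10.1×10⁻⁶ × 170.5 = 325 MPa (compressive).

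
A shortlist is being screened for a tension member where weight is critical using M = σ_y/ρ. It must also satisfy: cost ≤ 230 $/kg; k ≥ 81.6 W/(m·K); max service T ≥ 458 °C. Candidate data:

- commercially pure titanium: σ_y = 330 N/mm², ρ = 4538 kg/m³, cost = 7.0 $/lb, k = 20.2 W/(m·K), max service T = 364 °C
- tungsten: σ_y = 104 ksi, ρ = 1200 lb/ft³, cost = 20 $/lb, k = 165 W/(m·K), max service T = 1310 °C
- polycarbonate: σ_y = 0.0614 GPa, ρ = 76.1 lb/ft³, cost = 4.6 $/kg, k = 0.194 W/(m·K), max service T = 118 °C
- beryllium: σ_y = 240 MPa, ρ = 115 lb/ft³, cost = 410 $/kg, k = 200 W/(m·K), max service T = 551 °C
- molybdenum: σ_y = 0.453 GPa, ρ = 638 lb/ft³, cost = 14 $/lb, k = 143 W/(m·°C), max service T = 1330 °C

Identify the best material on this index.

molybdenum

Screen on constraints: cost ≤ 230 $/kg; k ≥ 81.6 W/(m·K); max service T ≥ 458 °C. Survivors: tungsten, molybdenum.
Convert each candidate to consistent units, then evaluate M:
  tungsten: σ_y = 717.1 MPa, ρ = 19220 kg/m³
  molybdenum: σ_y = 453.0 MPa, ρ = 10220 kg/m³
  molybdenum: M = 44.3 kN·m/kg
  tungsten: M = 37.3 kN·m/kg
The maximum is for molybdenum.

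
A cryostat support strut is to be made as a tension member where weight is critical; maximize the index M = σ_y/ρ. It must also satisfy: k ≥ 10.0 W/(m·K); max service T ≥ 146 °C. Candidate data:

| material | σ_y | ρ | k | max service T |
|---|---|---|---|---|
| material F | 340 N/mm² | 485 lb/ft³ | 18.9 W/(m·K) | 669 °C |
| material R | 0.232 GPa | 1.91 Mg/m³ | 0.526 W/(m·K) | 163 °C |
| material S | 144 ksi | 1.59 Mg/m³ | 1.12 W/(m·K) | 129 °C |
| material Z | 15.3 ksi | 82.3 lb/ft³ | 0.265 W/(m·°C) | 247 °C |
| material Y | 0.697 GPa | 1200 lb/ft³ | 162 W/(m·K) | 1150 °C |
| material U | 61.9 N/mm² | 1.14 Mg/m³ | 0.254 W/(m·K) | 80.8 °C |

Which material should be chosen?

material F

Screen on constraints: k ≥ 10.0 W/(m·K); max service T ≥ 146 °C. Survivors: material F, material Y.
In SI units:
  material F: σ_y = 340.0 MPa, ρ = 7769 kg/m³
  material Y: σ_y = 697.0 MPa, ρ = 19220 kg/m³
  material F: M = 43.8 kN·m/kg
  material Y: M = 36.3 kN·m/kg
Material F has the largest M.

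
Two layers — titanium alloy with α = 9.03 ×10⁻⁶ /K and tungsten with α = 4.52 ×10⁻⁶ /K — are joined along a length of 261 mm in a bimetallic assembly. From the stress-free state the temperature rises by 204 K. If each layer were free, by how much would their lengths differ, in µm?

Δα = |9.03 − 4.52|×10⁻⁶/K = 4.51×10⁻⁶/K.
ΔL_mismatch = Δα·L·ΔT = 4.51×10⁻⁶ × 261.0 mm × 204.0 K = 240 µm.

240 µm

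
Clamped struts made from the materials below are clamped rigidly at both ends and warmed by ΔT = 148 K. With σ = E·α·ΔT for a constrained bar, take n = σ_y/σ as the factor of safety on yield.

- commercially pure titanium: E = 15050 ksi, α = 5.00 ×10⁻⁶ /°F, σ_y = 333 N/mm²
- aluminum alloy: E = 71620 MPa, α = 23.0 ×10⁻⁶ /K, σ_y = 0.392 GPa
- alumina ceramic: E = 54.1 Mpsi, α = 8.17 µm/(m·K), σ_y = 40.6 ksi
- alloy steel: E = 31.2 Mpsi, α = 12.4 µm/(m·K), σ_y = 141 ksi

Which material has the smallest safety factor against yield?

alumina ceramic

Per material, after unit conversion:
  commercially pure titanium: E = 103.8, α = 9.00, σ_y = 333.0 → σ = 138 MPa, n = 2.41
  aluminum alloy: E = 71.62, α = 23.0, σ_y = 392.0 → σ = 244 MPa, n = 1.61
  alumina ceramic: E = 373.0, α = 8.17, σ_y = 279.9 → σ = 451 MPa, n = 0.621
  alloy steel: E = 215.1, α = 12.4, σ_y = 972.2 → σ = 395 MPa, n = 2.46
Alumina ceramic has the lowest safety factor, n = 0.621.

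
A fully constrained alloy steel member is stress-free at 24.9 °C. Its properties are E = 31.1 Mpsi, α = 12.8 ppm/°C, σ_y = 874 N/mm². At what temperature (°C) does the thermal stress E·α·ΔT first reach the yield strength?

343 °C

E = 31.1 Mpsi = 214.4 GPa.
σ_y = 874 N/mm² = 874.0 MPa.
E·α·ΔT = 874.0 MPa ⇒ ΔT = 874.0 / (214.4×10³ × 12.8×10⁻⁶) = 318.4 K.
T = 24.9 + 318.4 = 343.3 °C.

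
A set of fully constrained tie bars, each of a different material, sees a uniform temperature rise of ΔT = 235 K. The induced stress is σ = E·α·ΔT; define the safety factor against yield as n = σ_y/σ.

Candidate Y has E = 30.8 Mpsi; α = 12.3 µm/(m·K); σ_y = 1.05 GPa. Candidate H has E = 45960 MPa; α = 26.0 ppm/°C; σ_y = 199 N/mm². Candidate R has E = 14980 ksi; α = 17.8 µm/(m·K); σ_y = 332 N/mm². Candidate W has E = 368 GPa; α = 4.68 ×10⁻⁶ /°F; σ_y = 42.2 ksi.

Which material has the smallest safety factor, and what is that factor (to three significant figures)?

candidate W, n = 0.399

Per material, after unit conversion:
  candidate Y: E = 212.4, α = 12.3, σ_y = 1050 → σ = 614 MPa, n = 1.71
  candidate H: E = 45.96, α = 26.0, σ_y = 199.0 → σ = 281 MPa, n = 0.709
  candidate R: E = 103.3, α = 17.8, σ_y = 332.0 → σ = 432 MPa, n = 0.768
  candidate W: E = 368.0, α = 8.42, σ_y = 291.0 → σ = 729 MPa, n = 0.399
Smallest n: candidate W with n = 0.399.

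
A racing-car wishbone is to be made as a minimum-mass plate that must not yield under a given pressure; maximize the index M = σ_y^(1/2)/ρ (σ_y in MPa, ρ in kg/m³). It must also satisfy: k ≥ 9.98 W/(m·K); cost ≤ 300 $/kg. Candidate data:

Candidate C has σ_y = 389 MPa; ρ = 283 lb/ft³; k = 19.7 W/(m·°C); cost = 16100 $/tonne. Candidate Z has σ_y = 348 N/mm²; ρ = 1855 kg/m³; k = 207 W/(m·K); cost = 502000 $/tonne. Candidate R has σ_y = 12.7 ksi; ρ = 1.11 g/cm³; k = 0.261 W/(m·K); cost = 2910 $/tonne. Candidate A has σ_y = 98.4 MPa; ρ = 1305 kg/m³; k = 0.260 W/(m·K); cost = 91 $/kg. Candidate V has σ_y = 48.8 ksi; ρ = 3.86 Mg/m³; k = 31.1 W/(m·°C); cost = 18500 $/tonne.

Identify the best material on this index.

candidate V

Screen on constraints: k ≥ 9.98 W/(m·K); cost ≤ 300 $/kg. Survivors: candidate C, candidate V.
In SI units:
  candidate C: σ_y = 389.0 MPa, ρ = 4533 kg/m³
  candidate V: σ_y = 336.5 MPa, ρ = 3860 kg/m³
  candidate V: M = 4.75×10⁻³
  candidate C: M = 4.35×10⁻³
Highest index: candidate V.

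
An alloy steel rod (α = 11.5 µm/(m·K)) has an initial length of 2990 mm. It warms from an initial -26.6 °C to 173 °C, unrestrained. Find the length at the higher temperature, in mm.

2996.9 mm

ΔT = 173 − (-26.6) = 199.6 K.
ΔL = α·L₀·ΔT = 11.5×10⁻⁶ × 2990 mm × 199.6 K = 6.86 mm.
L = L₀ + ΔL = 2990 + 6.86 = 2996.9 mm.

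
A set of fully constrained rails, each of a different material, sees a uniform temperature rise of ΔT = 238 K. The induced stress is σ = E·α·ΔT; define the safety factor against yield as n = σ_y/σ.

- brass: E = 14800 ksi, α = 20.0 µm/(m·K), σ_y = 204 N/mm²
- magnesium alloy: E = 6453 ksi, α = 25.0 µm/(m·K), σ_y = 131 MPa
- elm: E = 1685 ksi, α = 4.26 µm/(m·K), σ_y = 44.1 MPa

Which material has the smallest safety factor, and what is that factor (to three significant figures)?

brass, n = 0.420

In consistent units (E in GPa, α in ×10⁻⁶/K, σ_y in MPa):
  brass: E = 102.0, α = 20.0, σ_y = 204.0 → σ = 486 MPa, n = 0.420
  magnesium alloy: E = 44.49, α = 25.0, σ_y = 131.0 → σ = 265 MPa, n = 0.495
  elm: E = 11.62, α = 4.26, σ_y = 44.10 → σ = 11.8 MPa, n = 3.74
Brass has the lowest safety factor, n = 0.420.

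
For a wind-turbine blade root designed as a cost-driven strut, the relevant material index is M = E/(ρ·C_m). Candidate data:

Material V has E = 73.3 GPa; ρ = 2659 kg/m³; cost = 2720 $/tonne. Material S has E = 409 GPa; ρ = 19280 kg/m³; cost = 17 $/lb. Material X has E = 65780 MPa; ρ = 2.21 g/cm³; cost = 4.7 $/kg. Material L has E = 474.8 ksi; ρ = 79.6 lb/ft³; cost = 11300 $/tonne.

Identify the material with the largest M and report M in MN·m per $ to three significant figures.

material V, M = 10.1 MN·m per $

Putting every candidate on a common basis:
  material V: E = 73.30 GPa, ρ = 2659 kg/m³, cost = 2.720 $/kg
  material S: E = 409.0 GPa, ρ = 19280 kg/m³, cost = 37.48 $/kg
  material X: E = 65.78 GPa, ρ = 2210 kg/m³, cost = 4.700 $/kg
  material L: E = 3.274 GPa, ρ = 1275 kg/m³, cost = 11.30 $/kg
  material V: M = 10.1 MN·m per $
  material X: M = 6.33 MN·m per $
  material S: M = 0.566 MN·m per $
  material L: M = 0.227 MN·m per $
Material V has the largest M.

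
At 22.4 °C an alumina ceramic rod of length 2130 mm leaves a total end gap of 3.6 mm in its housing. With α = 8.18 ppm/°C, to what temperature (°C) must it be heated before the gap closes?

229 °C

α·L₀·ΔT = 3.6 mm ⇒ ΔT = 3.6 / (8.18×10⁻⁶ × 2130.0) = 206.6 K.
T = 22.4 + 206.6 = 229.0 °C.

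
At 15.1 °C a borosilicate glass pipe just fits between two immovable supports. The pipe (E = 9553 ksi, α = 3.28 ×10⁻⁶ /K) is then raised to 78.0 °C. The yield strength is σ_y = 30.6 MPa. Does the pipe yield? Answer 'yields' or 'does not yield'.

E = 9553 ksi = 65.87 GPa.
ΔT = 62.90 K. Constrained thermal stress σ = E·α·ΔT = 65.87×10³ MPa × 3.28×10⁻⁶ × 62.90 = 13.6 MPa (compressive).
Compare to σ_y = 30.6 MPa: σ < σ_y, so it does not yield.

does not yield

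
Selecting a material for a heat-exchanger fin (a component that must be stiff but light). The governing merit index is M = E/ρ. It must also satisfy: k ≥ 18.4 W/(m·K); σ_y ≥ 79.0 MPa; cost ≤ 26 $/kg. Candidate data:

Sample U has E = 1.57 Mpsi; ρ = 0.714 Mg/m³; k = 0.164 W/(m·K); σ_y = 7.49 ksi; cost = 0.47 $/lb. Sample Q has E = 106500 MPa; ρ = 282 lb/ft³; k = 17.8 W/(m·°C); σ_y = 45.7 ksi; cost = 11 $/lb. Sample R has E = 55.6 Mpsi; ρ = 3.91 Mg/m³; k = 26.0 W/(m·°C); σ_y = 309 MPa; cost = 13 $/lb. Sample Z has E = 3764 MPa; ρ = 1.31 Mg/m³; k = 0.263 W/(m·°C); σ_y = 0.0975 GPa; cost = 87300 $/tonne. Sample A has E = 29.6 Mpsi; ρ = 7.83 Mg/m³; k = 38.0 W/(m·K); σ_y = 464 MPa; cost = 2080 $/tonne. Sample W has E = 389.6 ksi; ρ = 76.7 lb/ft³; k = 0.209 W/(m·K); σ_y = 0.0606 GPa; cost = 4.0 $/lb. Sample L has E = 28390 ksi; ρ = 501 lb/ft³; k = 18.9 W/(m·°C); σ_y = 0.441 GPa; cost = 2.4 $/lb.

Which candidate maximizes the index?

Screen on constraints: k ≥ 18.4 W/(m·K); σ_y ≥ 79.0 MPa; cost ≤ 26 $/kg. Survivors: sample A, sample L.
In SI units:
  sample A: E = 204.1 GPa, ρ = 7830 kg/m³
  sample L: E = 195.7 GPa, ρ = 8025 kg/m³
  sample A: M = 26.1 MN·m/kg
  sample L: M = 24.4 MN·m/kg
Sample A has the largest M.

sample A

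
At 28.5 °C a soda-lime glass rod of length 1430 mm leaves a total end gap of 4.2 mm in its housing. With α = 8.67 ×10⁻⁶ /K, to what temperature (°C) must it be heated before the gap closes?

367 °C

α·L₀·ΔT = 4.2 mm ⇒ ΔT = 4.2 / (8.67×10⁻⁶ × 1430.0) = 338.8 K.
T = 28.5 + 338.8 = 367.3 °C.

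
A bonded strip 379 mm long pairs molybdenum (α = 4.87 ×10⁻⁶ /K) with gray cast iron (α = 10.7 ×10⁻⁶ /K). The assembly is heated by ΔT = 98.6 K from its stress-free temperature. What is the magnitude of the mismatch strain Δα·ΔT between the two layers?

5.75×10⁻⁴

Δα = |4.87 − 10.7|×10⁻⁶/K = 5.83×10⁻⁶/K.
Mismatch strain = Δα·ΔT = 5.83×10⁻⁶ × 98.6 = 5.75×10⁻⁴.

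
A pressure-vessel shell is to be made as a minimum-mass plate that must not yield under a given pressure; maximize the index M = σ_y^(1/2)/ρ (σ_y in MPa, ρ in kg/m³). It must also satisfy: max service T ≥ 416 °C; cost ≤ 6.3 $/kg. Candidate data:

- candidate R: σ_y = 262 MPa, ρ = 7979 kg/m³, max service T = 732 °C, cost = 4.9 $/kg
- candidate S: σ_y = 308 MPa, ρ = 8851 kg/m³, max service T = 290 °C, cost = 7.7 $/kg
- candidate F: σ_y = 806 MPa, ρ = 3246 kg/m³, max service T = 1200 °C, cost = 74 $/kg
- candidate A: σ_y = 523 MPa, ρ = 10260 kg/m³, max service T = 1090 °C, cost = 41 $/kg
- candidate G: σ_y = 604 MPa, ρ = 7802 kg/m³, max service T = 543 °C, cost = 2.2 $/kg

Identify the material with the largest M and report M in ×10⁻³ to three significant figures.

Screen on constraints: max service T ≥ 416 °C; cost ≤ 6.3 $/kg. Survivors: candidate R, candidate G.
Computing M directly (units already consistent):
  candidate G: M = 3.15×10⁻³
  candidate R: M = 2.03×10⁻³
The maximum is for candidate G.

candidate G, M = 3.15×10⁻³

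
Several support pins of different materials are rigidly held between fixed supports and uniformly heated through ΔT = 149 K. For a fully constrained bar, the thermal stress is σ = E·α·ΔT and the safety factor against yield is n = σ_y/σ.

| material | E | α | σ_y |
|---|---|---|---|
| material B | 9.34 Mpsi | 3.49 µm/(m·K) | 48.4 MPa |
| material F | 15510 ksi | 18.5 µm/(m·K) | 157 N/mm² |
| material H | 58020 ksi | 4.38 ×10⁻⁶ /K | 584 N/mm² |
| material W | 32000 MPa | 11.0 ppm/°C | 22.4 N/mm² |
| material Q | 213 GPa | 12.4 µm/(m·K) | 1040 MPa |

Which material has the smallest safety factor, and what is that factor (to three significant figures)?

In consistent units (E in GPa, α in ×10⁻⁶/K, σ_y in MPa):
  material B: E = 64.40, α = 3.49, σ_y = 48.40 → σ = 33.5 MPa, n = 1.45
  material F: E = 106.9, α = 18.5, σ_y = 157.0 → σ = 295 MPa, n = 0.533
  material H: E = 400.0, α = 4.38, σ_y = 584.0 → σ = 261 MPa, n = 2.24
  material W: E = 32.00, α = 11.0, σ_y = 22.40 → σ = 52.4 MPa, n = 0.427
  material Q: E = 213.0, α = 12.4, σ_y = 1040 → σ = 394 MPa, n = 2.64
Material W has the lowest safety factor, n = 0.427.

material W, n = 0.427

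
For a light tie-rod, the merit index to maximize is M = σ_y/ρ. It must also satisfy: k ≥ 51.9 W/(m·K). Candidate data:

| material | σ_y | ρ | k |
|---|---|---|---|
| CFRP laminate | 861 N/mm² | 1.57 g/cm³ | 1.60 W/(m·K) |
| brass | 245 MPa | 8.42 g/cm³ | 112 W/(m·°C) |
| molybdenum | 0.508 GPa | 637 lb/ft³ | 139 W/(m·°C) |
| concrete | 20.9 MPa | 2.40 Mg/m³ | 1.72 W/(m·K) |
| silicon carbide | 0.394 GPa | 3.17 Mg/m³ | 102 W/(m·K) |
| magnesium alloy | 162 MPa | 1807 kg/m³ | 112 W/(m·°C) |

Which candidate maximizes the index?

silicon carbide

Screen on constraints: k ≥ 51.9 W/(m·K). Survivors: brass, molybdenum, silicon carbide, magnesium alloy.
After converting to SI:
  brass: σ_y = 245.0 MPa, ρ = 8420 kg/m³
  molybdenum: σ_y = 508.0 MPa, ρ = 10200 kg/m³
  silicon carbide: σ_y = 394.0 MPa, ρ = 3170 kg/m³
  magnesium alloy: σ_y = 162.0 MPa, ρ = 1807 kg/m³
  silicon carbide: M = 124 kN·m/kg
  magnesium alloy: M = 89.7 kN·m/kg
  molybdenum: M = 49.8 kN·m/kg
  brass: M = 29.1 kN·m/kg
The maximum is for silicon carbide.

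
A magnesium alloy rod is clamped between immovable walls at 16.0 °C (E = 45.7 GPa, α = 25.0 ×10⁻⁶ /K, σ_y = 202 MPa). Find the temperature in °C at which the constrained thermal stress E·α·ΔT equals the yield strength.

E·α·ΔT = 202.0 MPa ⇒ ΔT = 202.0 / (45.70×10³ × 25.0×10⁻⁶) = 176.8 K.
T = 16.0 + 176.8 = 192.8 °C.

193 °C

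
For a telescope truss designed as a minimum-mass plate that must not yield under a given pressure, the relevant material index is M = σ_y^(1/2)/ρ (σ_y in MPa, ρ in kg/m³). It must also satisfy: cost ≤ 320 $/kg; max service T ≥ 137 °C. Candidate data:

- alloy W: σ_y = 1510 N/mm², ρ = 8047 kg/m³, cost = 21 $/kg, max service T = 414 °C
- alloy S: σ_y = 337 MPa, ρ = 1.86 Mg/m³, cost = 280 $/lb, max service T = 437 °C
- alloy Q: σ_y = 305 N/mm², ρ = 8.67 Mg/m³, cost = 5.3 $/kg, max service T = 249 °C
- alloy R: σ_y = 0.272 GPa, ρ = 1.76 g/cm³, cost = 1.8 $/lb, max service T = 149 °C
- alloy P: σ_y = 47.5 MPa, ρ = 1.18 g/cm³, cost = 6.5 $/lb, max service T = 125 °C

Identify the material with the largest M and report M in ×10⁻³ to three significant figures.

Screen on constraints: cost ≤ 320 $/kg; max service T ≥ 137 °C. Survivors: alloy W, alloy Q, alloy R.
Convert each candidate to consistent units, then evaluate M:
  alloy W: σ_y = 1510 MPa, ρ = 8047 kg/m³
  alloy Q: σ_y = 305.0 MPa, ρ = 8670 kg/m³
  alloy R: σ_y = 272.0 MPa, ρ = 1760 kg/m³
  alloy R: M = 9.37×10⁻³
  alloy W: M = 4.83×10⁻³
  alloy Q: M = 2.01×10⁻³
Highest index: alloy R.

alloy R, M = 9.37×10⁻³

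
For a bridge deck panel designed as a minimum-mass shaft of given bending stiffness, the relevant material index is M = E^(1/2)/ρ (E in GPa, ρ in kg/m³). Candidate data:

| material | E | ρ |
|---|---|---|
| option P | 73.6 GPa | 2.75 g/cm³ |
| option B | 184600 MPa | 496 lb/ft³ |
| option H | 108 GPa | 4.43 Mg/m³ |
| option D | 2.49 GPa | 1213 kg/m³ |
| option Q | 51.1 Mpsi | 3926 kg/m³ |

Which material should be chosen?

option Q

In SI units:
  option P: E = 73.60 GPa, ρ = 2750 kg/m³
  option B: E = 184.6 GPa, ρ = 7945 kg/m³
  option H: E = 108.0 GPa, ρ = 4430 kg/m³
  option D: E = 2.490 GPa, ρ = 1213 kg/m³
  option Q: E = 352.3 GPa, ρ = 3926 kg/m³
  option Q: M = 4.78×10⁻³
  option P: M = 3.12×10⁻³
  option H: M = 2.35×10⁻³
  option B: M = 1.71×10⁻³
  option D: M = 1.30×10⁻³
Option Q ranks first.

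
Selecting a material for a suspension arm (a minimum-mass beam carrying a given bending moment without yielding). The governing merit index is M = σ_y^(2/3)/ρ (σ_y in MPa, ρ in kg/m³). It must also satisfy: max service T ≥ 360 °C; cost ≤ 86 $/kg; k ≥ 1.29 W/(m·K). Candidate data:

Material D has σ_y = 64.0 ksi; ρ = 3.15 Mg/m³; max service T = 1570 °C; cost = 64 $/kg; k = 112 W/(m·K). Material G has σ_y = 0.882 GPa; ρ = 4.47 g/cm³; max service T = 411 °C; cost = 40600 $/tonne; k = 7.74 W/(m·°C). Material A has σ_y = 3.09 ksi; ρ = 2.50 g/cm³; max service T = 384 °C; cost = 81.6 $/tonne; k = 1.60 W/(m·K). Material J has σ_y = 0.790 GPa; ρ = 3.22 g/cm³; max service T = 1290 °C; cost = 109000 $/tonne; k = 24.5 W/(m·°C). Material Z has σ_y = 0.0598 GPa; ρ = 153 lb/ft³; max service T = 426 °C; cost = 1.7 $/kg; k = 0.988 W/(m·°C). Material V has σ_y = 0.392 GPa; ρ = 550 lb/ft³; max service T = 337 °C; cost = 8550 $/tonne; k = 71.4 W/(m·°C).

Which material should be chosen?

Screen on constraints: max service T ≥ 360 °C; cost ≤ 86 $/kg; k ≥ 1.29 W/(m·K). Survivors: material D, material G, material A.
After converting to SI:
  material D: σ_y = 441.3 MPa, ρ = 3150 kg/m³
  material G: σ_y = 882.0 MPa, ρ = 4470 kg/m³
  material A: σ_y = 21.30 MPa, ρ = 2500 kg/m³
  material G: M = 20.6×10⁻³
  material D: M = 18.4×10⁻³
  material A: M = 3.07×10⁻³
Material G has the largest M.

material G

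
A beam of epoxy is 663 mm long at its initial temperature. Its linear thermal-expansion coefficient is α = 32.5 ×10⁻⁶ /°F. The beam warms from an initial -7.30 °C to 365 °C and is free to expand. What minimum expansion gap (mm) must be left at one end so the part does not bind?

Convert α: 32.5×10⁻⁶/°F × (9/5) = 58.5×10⁻⁶/K.
ΔT = 365 − (-7.30) = 372.3 K.
ΔL = α·L₀·ΔT = 58.5×10⁻⁶ × 663 mm × 372.3 K = 14.4 mm.

14.4 mm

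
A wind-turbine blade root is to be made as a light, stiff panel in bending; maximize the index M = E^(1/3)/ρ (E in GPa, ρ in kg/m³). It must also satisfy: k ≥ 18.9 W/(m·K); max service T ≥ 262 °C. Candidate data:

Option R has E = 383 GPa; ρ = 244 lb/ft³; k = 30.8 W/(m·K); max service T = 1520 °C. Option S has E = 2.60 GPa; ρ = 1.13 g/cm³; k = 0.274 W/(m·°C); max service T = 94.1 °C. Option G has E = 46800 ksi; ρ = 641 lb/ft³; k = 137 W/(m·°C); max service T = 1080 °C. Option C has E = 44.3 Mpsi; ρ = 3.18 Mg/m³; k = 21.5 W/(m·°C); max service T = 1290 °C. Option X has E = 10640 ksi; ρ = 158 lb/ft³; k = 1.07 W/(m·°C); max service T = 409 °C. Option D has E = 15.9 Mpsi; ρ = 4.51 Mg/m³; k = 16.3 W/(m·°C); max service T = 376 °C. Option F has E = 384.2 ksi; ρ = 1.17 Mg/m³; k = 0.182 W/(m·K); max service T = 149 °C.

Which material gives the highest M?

Screen on constraints: k ≥ 18.9 W/(m·K); max service T ≥ 262 °C. Survivors: option R, option G, option C.
Putting every candidate on a common basis:
  option R: E = 383.0 GPa, ρ = 3909 kg/m³
  option G: E = 322.7 GPa, ρ = 10270 kg/m³
  option C: E = 305.4 GPa, ρ = 3180 kg/m³
  option C: M = 2.12×10⁻³
  option R: M = 1.86×10⁻³
  option G: M = 0.668×10⁻³
Option C ranks first.

option C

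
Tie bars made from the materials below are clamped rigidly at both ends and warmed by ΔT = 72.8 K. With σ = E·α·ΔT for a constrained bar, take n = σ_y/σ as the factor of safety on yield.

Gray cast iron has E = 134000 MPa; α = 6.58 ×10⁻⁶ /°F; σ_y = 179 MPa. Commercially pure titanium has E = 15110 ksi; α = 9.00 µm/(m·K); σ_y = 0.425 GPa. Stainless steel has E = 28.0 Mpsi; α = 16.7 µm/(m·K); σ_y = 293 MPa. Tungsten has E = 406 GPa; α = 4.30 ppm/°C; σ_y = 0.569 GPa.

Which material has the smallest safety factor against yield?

stainless steel

Per material, after unit conversion:
  gray cast iron: E = 134.0, α = 11.8, σ_y = 179.0 → σ = 116 MPa, n = 1.55
  commercially pure titanium: E = 104.2, α = 9.00, σ_y = 425.0 → σ = 68.3 MPa, n = 6.23
  stainless steel: E = 193.1, α = 16.7, σ_y = 293.0 → σ = 235 MPa, n = 1.25
  tungsten: E = 406.0, α = 4.30, σ_y = 569.0 → σ = 127 MPa, n = 4.48
The minimum is stainless steel at n = 1.25.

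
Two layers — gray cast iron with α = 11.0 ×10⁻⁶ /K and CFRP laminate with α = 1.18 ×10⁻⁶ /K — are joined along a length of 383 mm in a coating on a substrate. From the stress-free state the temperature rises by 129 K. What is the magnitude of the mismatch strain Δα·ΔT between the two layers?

Δα = |11.0 − 1.18|×10⁻⁶/K = 9.82×10⁻⁶/K.
Mismatch strain = Δα·ΔT = 9.82×10⁻⁶ × 129.0 = 1.27×10⁻³.

1.27×10⁻³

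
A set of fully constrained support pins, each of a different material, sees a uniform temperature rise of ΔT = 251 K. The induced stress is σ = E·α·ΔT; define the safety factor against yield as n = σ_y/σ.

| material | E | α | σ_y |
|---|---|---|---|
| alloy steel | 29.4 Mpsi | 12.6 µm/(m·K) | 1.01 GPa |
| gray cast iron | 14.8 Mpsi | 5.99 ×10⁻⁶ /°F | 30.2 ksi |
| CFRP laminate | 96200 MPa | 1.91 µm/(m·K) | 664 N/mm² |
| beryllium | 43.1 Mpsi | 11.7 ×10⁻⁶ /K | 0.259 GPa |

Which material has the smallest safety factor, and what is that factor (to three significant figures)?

With everything in SI (GPa, ×10⁻⁶/K, MPa):
  alloy steel: E = 202.7, α = 12.6, σ_y = 1010 → σ = 641 MPa, n = 1.58
  gray cast iron: E = 102.0, α = 10.8, σ_y = 208.2 → σ = 276 MPa, n = 0.754
  CFRP laminate: E = 96.20, α = 1.91, σ_y = 664.0 → σ = 46.1 MPa, n = 14.4
  beryllium: E = 297.2, α = 11.7, σ_y = 259.0 → σ = 873 MPa, n = 0.297
The minimum is beryllium at n = 0.297.

beryllium, n = 0.297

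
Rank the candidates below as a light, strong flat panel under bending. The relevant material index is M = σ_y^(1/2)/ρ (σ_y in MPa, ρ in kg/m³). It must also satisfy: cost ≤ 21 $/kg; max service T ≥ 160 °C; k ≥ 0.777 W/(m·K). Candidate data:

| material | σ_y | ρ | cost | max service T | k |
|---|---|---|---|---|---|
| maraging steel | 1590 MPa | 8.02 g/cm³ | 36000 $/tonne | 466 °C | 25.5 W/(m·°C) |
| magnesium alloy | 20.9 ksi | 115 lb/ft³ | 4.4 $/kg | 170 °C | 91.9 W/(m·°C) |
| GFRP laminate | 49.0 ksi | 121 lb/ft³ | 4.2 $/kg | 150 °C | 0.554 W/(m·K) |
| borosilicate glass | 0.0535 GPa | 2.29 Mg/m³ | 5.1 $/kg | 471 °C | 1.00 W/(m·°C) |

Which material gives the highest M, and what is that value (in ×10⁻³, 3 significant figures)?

magnesium alloy, M = 6.52×10⁻³

Screen on constraints: cost ≤ 21 $/kg; max service T ≥ 160 °C; k ≥ 0.777 W/(m·K). Survivors: magnesium alloy, borosilicate glass.
In SI units:
  magnesium alloy: σ_y = 144.1 MPa, ρ = 1842 kg/m³
  borosilicate glass: σ_y = 53.50 MPa, ρ = 2290 kg/m³
  magnesium alloy: M = 6.52×10⁻³
  borosilicate glass: M = 3.19×10⁻³
Magnesium alloy has the largest M.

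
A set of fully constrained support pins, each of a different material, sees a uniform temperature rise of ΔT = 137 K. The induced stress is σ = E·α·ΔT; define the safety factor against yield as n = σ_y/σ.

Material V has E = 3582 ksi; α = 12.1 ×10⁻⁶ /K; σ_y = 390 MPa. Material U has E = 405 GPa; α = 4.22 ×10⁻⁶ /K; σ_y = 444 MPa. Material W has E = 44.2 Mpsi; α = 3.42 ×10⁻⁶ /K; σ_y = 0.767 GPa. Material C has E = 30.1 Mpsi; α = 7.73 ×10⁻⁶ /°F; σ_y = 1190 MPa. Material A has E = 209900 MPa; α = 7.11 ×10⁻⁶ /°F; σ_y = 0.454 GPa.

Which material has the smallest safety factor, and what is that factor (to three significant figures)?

In consistent units (E in GPa, α in ×10⁻⁶/K, σ_y in MPa):
  material V: E = 24.70, α = 12.1, σ_y = 390.0 → σ = 40.9 MPa, n = 9.53
  material U: E = 405.0, α = 4.22, σ_y = 444.0 → σ = 234 MPa, n = 1.90
  material W: E = 304.7, α = 3.42, σ_y = 767.0 → σ = 143 MPa, n = 5.37
  material C: E = 207.5, α = 13.9, σ_y = 1190 → σ = 396 MPa, n = 3.01
  material A: E = 209.9, α = 12.8, σ_y = 454.0 → σ = 368 MPa, n = 1.23
Smallest n: material A with n = 1.23.

material A, n = 1.23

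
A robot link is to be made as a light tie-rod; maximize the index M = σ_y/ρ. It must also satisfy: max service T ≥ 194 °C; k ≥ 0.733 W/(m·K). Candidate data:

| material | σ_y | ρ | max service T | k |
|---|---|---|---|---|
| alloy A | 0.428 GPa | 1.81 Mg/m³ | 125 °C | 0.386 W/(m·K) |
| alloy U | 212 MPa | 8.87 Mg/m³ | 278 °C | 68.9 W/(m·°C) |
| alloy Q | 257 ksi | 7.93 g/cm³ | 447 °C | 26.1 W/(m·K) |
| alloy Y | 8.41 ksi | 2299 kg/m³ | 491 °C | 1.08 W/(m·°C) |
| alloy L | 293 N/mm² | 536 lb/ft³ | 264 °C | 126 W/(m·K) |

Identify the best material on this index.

alloy Q

Screen on constraints: max service T ≥ 194 °C; k ≥ 0.733 W/(m·K). Survivors: alloy U, alloy Q, alloy Y, alloy L.
After converting to SI:
  alloy U: σ_y = 212.0 MPa, ρ = 8870 kg/m³
  alloy Q: σ_y = 1772 MPa, ρ = 7930 kg/m³
  alloy Y: σ_y = 57.98 MPa, ρ = 2299 kg/m³
  alloy L: σ_y = 293.0 MPa, ρ = 8586 kg/m³
  alloy Q: M = 223 kN·m/kg
  alloy L: M = 34.1 kN·m/kg
  alloy Y: M = 25.2 kN·m/kg
  alloy U: M = 23.9 kN·m/kg
Alloy Q ranks first.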